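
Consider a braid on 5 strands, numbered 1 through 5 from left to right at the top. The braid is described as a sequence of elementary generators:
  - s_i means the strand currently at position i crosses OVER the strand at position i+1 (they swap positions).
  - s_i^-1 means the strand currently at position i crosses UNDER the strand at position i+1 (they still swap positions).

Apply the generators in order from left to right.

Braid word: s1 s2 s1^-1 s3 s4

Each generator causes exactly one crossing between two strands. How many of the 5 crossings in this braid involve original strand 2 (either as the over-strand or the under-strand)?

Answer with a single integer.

Gen 1: crossing 1x2. Involves strand 2? yes. Count so far: 1
Gen 2: crossing 1x3. Involves strand 2? no. Count so far: 1
Gen 3: crossing 2x3. Involves strand 2? yes. Count so far: 2
Gen 4: crossing 1x4. Involves strand 2? no. Count so far: 2
Gen 5: crossing 1x5. Involves strand 2? no. Count so far: 2

Answer: 2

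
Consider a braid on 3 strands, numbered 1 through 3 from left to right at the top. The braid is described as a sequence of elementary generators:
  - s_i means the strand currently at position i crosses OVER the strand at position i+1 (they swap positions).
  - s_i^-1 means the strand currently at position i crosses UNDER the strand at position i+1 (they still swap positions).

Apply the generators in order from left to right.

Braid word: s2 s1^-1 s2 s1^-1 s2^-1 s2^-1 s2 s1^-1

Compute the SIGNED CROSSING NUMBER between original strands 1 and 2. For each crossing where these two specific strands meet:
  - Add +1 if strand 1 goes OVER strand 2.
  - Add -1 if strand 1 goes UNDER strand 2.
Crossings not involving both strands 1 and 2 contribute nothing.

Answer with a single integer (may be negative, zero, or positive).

Answer: 2

Derivation:
Gen 1: crossing 2x3. Both 1&2? no. Sum: 0
Gen 2: crossing 1x3. Both 1&2? no. Sum: 0
Gen 3: 1 over 2. Both 1&2? yes. Contrib: +1. Sum: 1
Gen 4: crossing 3x2. Both 1&2? no. Sum: 1
Gen 5: crossing 3x1. Both 1&2? no. Sum: 1
Gen 6: crossing 1x3. Both 1&2? no. Sum: 1
Gen 7: crossing 3x1. Both 1&2? no. Sum: 1
Gen 8: 2 under 1. Both 1&2? yes. Contrib: +1. Sum: 2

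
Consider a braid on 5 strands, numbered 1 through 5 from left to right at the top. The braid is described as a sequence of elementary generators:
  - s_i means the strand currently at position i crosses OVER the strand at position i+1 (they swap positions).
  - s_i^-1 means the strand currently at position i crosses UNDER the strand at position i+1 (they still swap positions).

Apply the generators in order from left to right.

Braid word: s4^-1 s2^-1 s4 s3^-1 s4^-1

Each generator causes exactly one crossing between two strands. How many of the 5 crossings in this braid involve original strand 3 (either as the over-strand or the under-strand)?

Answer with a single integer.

Answer: 1

Derivation:
Gen 1: crossing 4x5. Involves strand 3? no. Count so far: 0
Gen 2: crossing 2x3. Involves strand 3? yes. Count so far: 1
Gen 3: crossing 5x4. Involves strand 3? no. Count so far: 1
Gen 4: crossing 2x4. Involves strand 3? no. Count so far: 1
Gen 5: crossing 2x5. Involves strand 3? no. Count so far: 1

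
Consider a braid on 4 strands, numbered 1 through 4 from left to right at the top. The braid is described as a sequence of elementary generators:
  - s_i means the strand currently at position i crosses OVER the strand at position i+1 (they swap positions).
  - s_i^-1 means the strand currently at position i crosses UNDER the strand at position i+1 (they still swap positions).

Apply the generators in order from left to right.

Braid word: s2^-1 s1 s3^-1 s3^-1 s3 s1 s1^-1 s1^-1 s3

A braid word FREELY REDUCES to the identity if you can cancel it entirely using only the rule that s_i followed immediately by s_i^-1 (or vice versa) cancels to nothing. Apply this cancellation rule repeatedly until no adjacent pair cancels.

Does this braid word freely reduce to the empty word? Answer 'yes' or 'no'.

Answer: no

Derivation:
Gen 1 (s2^-1): push. Stack: [s2^-1]
Gen 2 (s1): push. Stack: [s2^-1 s1]
Gen 3 (s3^-1): push. Stack: [s2^-1 s1 s3^-1]
Gen 4 (s3^-1): push. Stack: [s2^-1 s1 s3^-1 s3^-1]
Gen 5 (s3): cancels prior s3^-1. Stack: [s2^-1 s1 s3^-1]
Gen 6 (s1): push. Stack: [s2^-1 s1 s3^-1 s1]
Gen 7 (s1^-1): cancels prior s1. Stack: [s2^-1 s1 s3^-1]
Gen 8 (s1^-1): push. Stack: [s2^-1 s1 s3^-1 s1^-1]
Gen 9 (s3): push. Stack: [s2^-1 s1 s3^-1 s1^-1 s3]
Reduced word: s2^-1 s1 s3^-1 s1^-1 s3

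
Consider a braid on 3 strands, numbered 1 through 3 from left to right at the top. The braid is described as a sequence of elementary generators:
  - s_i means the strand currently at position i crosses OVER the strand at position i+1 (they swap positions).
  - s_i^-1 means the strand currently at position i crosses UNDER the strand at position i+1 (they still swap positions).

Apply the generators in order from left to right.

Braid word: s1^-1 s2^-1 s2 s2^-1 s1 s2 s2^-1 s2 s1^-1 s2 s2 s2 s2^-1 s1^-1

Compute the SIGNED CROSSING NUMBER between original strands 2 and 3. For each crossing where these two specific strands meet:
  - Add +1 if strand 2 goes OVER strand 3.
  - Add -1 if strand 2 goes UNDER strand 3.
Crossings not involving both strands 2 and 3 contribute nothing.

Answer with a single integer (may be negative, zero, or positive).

Gen 1: crossing 1x2. Both 2&3? no. Sum: 0
Gen 2: crossing 1x3. Both 2&3? no. Sum: 0
Gen 3: crossing 3x1. Both 2&3? no. Sum: 0
Gen 4: crossing 1x3. Both 2&3? no. Sum: 0
Gen 5: 2 over 3. Both 2&3? yes. Contrib: +1. Sum: 1
Gen 6: crossing 2x1. Both 2&3? no. Sum: 1
Gen 7: crossing 1x2. Both 2&3? no. Sum: 1
Gen 8: crossing 2x1. Both 2&3? no. Sum: 1
Gen 9: crossing 3x1. Both 2&3? no. Sum: 1
Gen 10: 3 over 2. Both 2&3? yes. Contrib: -1. Sum: 0
Gen 11: 2 over 3. Both 2&3? yes. Contrib: +1. Sum: 1
Gen 12: 3 over 2. Both 2&3? yes. Contrib: -1. Sum: 0
Gen 13: 2 under 3. Both 2&3? yes. Contrib: -1. Sum: -1
Gen 14: crossing 1x3. Both 2&3? no. Sum: -1

Answer: -1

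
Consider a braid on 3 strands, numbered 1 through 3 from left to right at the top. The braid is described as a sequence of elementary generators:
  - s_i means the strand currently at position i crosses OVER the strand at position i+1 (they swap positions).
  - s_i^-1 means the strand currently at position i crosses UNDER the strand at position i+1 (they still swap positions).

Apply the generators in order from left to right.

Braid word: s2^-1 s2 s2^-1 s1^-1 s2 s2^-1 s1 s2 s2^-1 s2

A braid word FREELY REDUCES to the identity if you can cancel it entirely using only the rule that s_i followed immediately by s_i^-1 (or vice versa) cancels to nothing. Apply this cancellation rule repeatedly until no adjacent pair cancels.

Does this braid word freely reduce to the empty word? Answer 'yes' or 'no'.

Answer: yes

Derivation:
Gen 1 (s2^-1): push. Stack: [s2^-1]
Gen 2 (s2): cancels prior s2^-1. Stack: []
Gen 3 (s2^-1): push. Stack: [s2^-1]
Gen 4 (s1^-1): push. Stack: [s2^-1 s1^-1]
Gen 5 (s2): push. Stack: [s2^-1 s1^-1 s2]
Gen 6 (s2^-1): cancels prior s2. Stack: [s2^-1 s1^-1]
Gen 7 (s1): cancels prior s1^-1. Stack: [s2^-1]
Gen 8 (s2): cancels prior s2^-1. Stack: []
Gen 9 (s2^-1): push. Stack: [s2^-1]
Gen 10 (s2): cancels prior s2^-1. Stack: []
Reduced word: (empty)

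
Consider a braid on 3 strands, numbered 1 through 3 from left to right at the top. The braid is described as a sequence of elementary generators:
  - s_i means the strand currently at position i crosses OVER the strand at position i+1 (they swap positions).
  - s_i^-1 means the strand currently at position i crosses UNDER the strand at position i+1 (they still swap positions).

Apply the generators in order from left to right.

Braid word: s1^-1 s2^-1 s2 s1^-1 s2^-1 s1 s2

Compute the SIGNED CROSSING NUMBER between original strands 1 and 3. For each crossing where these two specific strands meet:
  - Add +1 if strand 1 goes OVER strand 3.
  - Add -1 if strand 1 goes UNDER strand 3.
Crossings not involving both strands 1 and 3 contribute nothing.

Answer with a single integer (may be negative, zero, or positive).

Answer: -1

Derivation:
Gen 1: crossing 1x2. Both 1&3? no. Sum: 0
Gen 2: 1 under 3. Both 1&3? yes. Contrib: -1. Sum: -1
Gen 3: 3 over 1. Both 1&3? yes. Contrib: -1. Sum: -2
Gen 4: crossing 2x1. Both 1&3? no. Sum: -2
Gen 5: crossing 2x3. Both 1&3? no. Sum: -2
Gen 6: 1 over 3. Both 1&3? yes. Contrib: +1. Sum: -1
Gen 7: crossing 1x2. Both 1&3? no. Sum: -1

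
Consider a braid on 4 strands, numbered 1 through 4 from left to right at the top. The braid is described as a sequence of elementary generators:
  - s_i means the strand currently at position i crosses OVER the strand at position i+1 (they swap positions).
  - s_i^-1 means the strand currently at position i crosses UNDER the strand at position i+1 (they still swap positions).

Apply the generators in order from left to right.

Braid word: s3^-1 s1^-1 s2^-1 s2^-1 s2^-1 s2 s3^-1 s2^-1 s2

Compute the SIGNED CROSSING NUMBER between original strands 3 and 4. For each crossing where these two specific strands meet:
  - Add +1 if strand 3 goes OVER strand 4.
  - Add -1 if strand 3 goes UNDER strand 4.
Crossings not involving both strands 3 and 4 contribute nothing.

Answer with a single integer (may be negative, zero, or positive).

Answer: 0

Derivation:
Gen 1: 3 under 4. Both 3&4? yes. Contrib: -1. Sum: -1
Gen 2: crossing 1x2. Both 3&4? no. Sum: -1
Gen 3: crossing 1x4. Both 3&4? no. Sum: -1
Gen 4: crossing 4x1. Both 3&4? no. Sum: -1
Gen 5: crossing 1x4. Both 3&4? no. Sum: -1
Gen 6: crossing 4x1. Both 3&4? no. Sum: -1
Gen 7: 4 under 3. Both 3&4? yes. Contrib: +1. Sum: 0
Gen 8: crossing 1x3. Both 3&4? no. Sum: 0
Gen 9: crossing 3x1. Both 3&4? no. Sum: 0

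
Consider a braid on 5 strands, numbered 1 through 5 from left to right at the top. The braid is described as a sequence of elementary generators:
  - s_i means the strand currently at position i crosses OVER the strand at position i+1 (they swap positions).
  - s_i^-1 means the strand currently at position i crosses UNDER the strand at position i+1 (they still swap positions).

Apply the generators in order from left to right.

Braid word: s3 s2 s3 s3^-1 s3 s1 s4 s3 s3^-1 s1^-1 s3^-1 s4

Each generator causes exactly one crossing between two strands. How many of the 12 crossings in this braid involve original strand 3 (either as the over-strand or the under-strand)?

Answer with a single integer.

Answer: 8

Derivation:
Gen 1: crossing 3x4. Involves strand 3? yes. Count so far: 1
Gen 2: crossing 2x4. Involves strand 3? no. Count so far: 1
Gen 3: crossing 2x3. Involves strand 3? yes. Count so far: 2
Gen 4: crossing 3x2. Involves strand 3? yes. Count so far: 3
Gen 5: crossing 2x3. Involves strand 3? yes. Count so far: 4
Gen 6: crossing 1x4. Involves strand 3? no. Count so far: 4
Gen 7: crossing 2x5. Involves strand 3? no. Count so far: 4
Gen 8: crossing 3x5. Involves strand 3? yes. Count so far: 5
Gen 9: crossing 5x3. Involves strand 3? yes. Count so far: 6
Gen 10: crossing 4x1. Involves strand 3? no. Count so far: 6
Gen 11: crossing 3x5. Involves strand 3? yes. Count so far: 7
Gen 12: crossing 3x2. Involves strand 3? yes. Count so far: 8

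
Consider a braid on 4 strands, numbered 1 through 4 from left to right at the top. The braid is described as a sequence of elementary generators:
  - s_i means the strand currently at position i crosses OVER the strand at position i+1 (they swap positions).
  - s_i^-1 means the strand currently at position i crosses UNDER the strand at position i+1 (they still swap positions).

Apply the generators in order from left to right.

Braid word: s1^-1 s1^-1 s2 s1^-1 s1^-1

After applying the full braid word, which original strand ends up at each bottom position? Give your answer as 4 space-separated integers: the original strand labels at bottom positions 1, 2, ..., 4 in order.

Answer: 1 3 2 4

Derivation:
Gen 1 (s1^-1): strand 1 crosses under strand 2. Perm now: [2 1 3 4]
Gen 2 (s1^-1): strand 2 crosses under strand 1. Perm now: [1 2 3 4]
Gen 3 (s2): strand 2 crosses over strand 3. Perm now: [1 3 2 4]
Gen 4 (s1^-1): strand 1 crosses under strand 3. Perm now: [3 1 2 4]
Gen 5 (s1^-1): strand 3 crosses under strand 1. Perm now: [1 3 2 4]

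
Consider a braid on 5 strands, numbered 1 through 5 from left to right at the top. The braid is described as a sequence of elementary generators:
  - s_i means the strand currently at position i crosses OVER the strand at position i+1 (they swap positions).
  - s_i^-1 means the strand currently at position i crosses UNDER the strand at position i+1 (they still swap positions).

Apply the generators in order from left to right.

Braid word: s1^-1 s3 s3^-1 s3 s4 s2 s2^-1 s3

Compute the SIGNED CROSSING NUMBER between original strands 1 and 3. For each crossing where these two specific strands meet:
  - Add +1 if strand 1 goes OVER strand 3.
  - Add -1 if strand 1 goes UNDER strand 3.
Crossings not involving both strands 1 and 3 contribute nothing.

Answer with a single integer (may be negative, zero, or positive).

Gen 1: crossing 1x2. Both 1&3? no. Sum: 0
Gen 2: crossing 3x4. Both 1&3? no. Sum: 0
Gen 3: crossing 4x3. Both 1&3? no. Sum: 0
Gen 4: crossing 3x4. Both 1&3? no. Sum: 0
Gen 5: crossing 3x5. Both 1&3? no. Sum: 0
Gen 6: crossing 1x4. Both 1&3? no. Sum: 0
Gen 7: crossing 4x1. Both 1&3? no. Sum: 0
Gen 8: crossing 4x5. Both 1&3? no. Sum: 0

Answer: 0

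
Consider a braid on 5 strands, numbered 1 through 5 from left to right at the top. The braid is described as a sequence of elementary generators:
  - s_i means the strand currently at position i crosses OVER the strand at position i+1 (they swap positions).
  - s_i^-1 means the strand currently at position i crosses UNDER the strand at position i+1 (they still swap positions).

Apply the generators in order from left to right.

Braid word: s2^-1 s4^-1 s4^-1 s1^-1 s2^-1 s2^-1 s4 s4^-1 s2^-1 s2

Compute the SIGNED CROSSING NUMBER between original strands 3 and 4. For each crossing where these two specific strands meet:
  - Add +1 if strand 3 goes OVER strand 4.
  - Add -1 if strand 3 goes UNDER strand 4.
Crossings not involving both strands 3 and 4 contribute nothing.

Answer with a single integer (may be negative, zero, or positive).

Answer: 0

Derivation:
Gen 1: crossing 2x3. Both 3&4? no. Sum: 0
Gen 2: crossing 4x5. Both 3&4? no. Sum: 0
Gen 3: crossing 5x4. Both 3&4? no. Sum: 0
Gen 4: crossing 1x3. Both 3&4? no. Sum: 0
Gen 5: crossing 1x2. Both 3&4? no. Sum: 0
Gen 6: crossing 2x1. Both 3&4? no. Sum: 0
Gen 7: crossing 4x5. Both 3&4? no. Sum: 0
Gen 8: crossing 5x4. Both 3&4? no. Sum: 0
Gen 9: crossing 1x2. Both 3&4? no. Sum: 0
Gen 10: crossing 2x1. Both 3&4? no. Sum: 0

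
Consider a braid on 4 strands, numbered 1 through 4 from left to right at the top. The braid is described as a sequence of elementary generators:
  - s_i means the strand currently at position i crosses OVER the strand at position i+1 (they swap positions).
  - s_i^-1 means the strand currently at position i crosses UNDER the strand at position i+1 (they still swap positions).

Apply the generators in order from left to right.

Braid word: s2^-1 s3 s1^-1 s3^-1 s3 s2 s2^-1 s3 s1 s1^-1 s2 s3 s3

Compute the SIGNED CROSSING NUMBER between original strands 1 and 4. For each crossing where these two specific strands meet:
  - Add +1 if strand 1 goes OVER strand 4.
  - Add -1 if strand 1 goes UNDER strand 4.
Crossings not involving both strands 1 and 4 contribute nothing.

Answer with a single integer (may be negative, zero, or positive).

Answer: 2

Derivation:
Gen 1: crossing 2x3. Both 1&4? no. Sum: 0
Gen 2: crossing 2x4. Both 1&4? no. Sum: 0
Gen 3: crossing 1x3. Both 1&4? no. Sum: 0
Gen 4: crossing 4x2. Both 1&4? no. Sum: 0
Gen 5: crossing 2x4. Both 1&4? no. Sum: 0
Gen 6: 1 over 4. Both 1&4? yes. Contrib: +1. Sum: 1
Gen 7: 4 under 1. Both 1&4? yes. Contrib: +1. Sum: 2
Gen 8: crossing 4x2. Both 1&4? no. Sum: 2
Gen 9: crossing 3x1. Both 1&4? no. Sum: 2
Gen 10: crossing 1x3. Both 1&4? no. Sum: 2
Gen 11: crossing 1x2. Both 1&4? no. Sum: 2
Gen 12: 1 over 4. Both 1&4? yes. Contrib: +1. Sum: 3
Gen 13: 4 over 1. Both 1&4? yes. Contrib: -1. Sum: 2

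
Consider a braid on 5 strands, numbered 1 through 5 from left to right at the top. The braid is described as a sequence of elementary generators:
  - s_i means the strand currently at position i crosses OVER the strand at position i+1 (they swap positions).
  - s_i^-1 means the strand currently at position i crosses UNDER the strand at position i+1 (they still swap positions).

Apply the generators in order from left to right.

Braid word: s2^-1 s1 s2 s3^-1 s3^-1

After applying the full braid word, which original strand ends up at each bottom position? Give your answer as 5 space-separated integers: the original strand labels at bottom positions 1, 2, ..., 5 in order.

Answer: 3 2 1 4 5

Derivation:
Gen 1 (s2^-1): strand 2 crosses under strand 3. Perm now: [1 3 2 4 5]
Gen 2 (s1): strand 1 crosses over strand 3. Perm now: [3 1 2 4 5]
Gen 3 (s2): strand 1 crosses over strand 2. Perm now: [3 2 1 4 5]
Gen 4 (s3^-1): strand 1 crosses under strand 4. Perm now: [3 2 4 1 5]
Gen 5 (s3^-1): strand 4 crosses under strand 1. Perm now: [3 2 1 4 5]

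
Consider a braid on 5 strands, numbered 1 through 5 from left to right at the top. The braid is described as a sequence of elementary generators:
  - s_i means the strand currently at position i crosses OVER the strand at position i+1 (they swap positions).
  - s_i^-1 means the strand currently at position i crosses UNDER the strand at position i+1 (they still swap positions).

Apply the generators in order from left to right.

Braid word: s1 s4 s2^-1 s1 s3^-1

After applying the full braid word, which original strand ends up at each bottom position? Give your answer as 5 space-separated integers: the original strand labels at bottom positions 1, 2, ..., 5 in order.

Answer: 3 2 5 1 4

Derivation:
Gen 1 (s1): strand 1 crosses over strand 2. Perm now: [2 1 3 4 5]
Gen 2 (s4): strand 4 crosses over strand 5. Perm now: [2 1 3 5 4]
Gen 3 (s2^-1): strand 1 crosses under strand 3. Perm now: [2 3 1 5 4]
Gen 4 (s1): strand 2 crosses over strand 3. Perm now: [3 2 1 5 4]
Gen 5 (s3^-1): strand 1 crosses under strand 5. Perm now: [3 2 5 1 4]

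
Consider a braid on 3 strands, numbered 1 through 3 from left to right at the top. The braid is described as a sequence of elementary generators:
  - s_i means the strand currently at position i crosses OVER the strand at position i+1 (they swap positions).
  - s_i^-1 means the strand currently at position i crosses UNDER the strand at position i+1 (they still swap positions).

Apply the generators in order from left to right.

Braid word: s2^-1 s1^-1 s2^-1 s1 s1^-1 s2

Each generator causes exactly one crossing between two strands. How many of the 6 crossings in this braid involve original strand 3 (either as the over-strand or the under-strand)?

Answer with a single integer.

Answer: 4

Derivation:
Gen 1: crossing 2x3. Involves strand 3? yes. Count so far: 1
Gen 2: crossing 1x3. Involves strand 3? yes. Count so far: 2
Gen 3: crossing 1x2. Involves strand 3? no. Count so far: 2
Gen 4: crossing 3x2. Involves strand 3? yes. Count so far: 3
Gen 5: crossing 2x3. Involves strand 3? yes. Count so far: 4
Gen 6: crossing 2x1. Involves strand 3? no. Count so far: 4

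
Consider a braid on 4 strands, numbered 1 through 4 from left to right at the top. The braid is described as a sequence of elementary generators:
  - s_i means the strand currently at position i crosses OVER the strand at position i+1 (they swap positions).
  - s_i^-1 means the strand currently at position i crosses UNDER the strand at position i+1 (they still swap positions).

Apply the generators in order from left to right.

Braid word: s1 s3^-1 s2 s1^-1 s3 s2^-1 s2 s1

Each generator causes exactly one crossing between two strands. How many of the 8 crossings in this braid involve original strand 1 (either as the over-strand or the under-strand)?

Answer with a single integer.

Gen 1: crossing 1x2. Involves strand 1? yes. Count so far: 1
Gen 2: crossing 3x4. Involves strand 1? no. Count so far: 1
Gen 3: crossing 1x4. Involves strand 1? yes. Count so far: 2
Gen 4: crossing 2x4. Involves strand 1? no. Count so far: 2
Gen 5: crossing 1x3. Involves strand 1? yes. Count so far: 3
Gen 6: crossing 2x3. Involves strand 1? no. Count so far: 3
Gen 7: crossing 3x2. Involves strand 1? no. Count so far: 3
Gen 8: crossing 4x2. Involves strand 1? no. Count so far: 3

Answer: 3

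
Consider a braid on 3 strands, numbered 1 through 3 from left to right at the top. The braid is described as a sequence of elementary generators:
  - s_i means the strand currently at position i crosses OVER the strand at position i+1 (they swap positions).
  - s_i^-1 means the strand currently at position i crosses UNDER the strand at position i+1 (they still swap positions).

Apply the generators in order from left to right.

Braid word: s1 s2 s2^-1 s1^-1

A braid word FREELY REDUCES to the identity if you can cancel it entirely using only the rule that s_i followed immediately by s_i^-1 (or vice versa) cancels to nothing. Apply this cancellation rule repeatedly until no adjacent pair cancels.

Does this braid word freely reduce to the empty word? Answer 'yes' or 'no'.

Gen 1 (s1): push. Stack: [s1]
Gen 2 (s2): push. Stack: [s1 s2]
Gen 3 (s2^-1): cancels prior s2. Stack: [s1]
Gen 4 (s1^-1): cancels prior s1. Stack: []
Reduced word: (empty)

Answer: yes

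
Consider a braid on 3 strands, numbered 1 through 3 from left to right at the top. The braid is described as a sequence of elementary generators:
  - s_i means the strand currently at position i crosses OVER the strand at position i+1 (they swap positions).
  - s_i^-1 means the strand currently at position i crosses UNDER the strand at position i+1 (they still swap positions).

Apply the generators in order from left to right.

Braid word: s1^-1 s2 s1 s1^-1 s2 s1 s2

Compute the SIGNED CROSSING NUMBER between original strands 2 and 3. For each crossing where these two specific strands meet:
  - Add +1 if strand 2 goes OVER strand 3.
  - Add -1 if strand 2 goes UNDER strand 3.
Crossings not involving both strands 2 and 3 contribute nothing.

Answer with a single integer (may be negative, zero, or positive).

Gen 1: crossing 1x2. Both 2&3? no. Sum: 0
Gen 2: crossing 1x3. Both 2&3? no. Sum: 0
Gen 3: 2 over 3. Both 2&3? yes. Contrib: +1. Sum: 1
Gen 4: 3 under 2. Both 2&3? yes. Contrib: +1. Sum: 2
Gen 5: crossing 3x1. Both 2&3? no. Sum: 2
Gen 6: crossing 2x1. Both 2&3? no. Sum: 2
Gen 7: 2 over 3. Both 2&3? yes. Contrib: +1. Sum: 3

Answer: 3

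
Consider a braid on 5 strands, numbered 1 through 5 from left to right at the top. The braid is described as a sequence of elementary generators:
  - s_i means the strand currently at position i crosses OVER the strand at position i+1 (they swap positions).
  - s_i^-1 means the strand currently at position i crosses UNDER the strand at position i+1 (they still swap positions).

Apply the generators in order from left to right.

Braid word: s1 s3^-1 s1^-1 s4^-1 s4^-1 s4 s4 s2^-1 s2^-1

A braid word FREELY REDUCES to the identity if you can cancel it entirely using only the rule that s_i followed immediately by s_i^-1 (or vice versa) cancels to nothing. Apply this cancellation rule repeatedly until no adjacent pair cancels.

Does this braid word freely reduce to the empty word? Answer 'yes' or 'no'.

Gen 1 (s1): push. Stack: [s1]
Gen 2 (s3^-1): push. Stack: [s1 s3^-1]
Gen 3 (s1^-1): push. Stack: [s1 s3^-1 s1^-1]
Gen 4 (s4^-1): push. Stack: [s1 s3^-1 s1^-1 s4^-1]
Gen 5 (s4^-1): push. Stack: [s1 s3^-1 s1^-1 s4^-1 s4^-1]
Gen 6 (s4): cancels prior s4^-1. Stack: [s1 s3^-1 s1^-1 s4^-1]
Gen 7 (s4): cancels prior s4^-1. Stack: [s1 s3^-1 s1^-1]
Gen 8 (s2^-1): push. Stack: [s1 s3^-1 s1^-1 s2^-1]
Gen 9 (s2^-1): push. Stack: [s1 s3^-1 s1^-1 s2^-1 s2^-1]
Reduced word: s1 s3^-1 s1^-1 s2^-1 s2^-1

Answer: no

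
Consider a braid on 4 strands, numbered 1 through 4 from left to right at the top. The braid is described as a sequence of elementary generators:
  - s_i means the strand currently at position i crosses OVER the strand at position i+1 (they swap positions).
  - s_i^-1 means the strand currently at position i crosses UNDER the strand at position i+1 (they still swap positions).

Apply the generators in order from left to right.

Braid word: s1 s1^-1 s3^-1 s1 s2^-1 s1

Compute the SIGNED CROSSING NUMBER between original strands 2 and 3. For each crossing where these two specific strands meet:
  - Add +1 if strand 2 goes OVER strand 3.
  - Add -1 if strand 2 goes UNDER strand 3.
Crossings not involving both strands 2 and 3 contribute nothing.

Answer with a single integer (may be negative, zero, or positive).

Gen 1: crossing 1x2. Both 2&3? no. Sum: 0
Gen 2: crossing 2x1. Both 2&3? no. Sum: 0
Gen 3: crossing 3x4. Both 2&3? no. Sum: 0
Gen 4: crossing 1x2. Both 2&3? no. Sum: 0
Gen 5: crossing 1x4. Both 2&3? no. Sum: 0
Gen 6: crossing 2x4. Both 2&3? no. Sum: 0

Answer: 0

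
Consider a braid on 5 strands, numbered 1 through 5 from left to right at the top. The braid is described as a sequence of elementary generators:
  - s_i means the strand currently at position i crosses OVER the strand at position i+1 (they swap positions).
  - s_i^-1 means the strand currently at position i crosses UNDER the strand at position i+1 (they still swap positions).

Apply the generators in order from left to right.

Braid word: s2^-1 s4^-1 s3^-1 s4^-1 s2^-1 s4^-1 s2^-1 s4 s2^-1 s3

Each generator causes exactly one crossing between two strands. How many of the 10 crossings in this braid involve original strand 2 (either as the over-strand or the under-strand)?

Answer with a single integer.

Gen 1: crossing 2x3. Involves strand 2? yes. Count so far: 1
Gen 2: crossing 4x5. Involves strand 2? no. Count so far: 1
Gen 3: crossing 2x5. Involves strand 2? yes. Count so far: 2
Gen 4: crossing 2x4. Involves strand 2? yes. Count so far: 3
Gen 5: crossing 3x5. Involves strand 2? no. Count so far: 3
Gen 6: crossing 4x2. Involves strand 2? yes. Count so far: 4
Gen 7: crossing 5x3. Involves strand 2? no. Count so far: 4
Gen 8: crossing 2x4. Involves strand 2? yes. Count so far: 5
Gen 9: crossing 3x5. Involves strand 2? no. Count so far: 5
Gen 10: crossing 3x4. Involves strand 2? no. Count so far: 5

Answer: 5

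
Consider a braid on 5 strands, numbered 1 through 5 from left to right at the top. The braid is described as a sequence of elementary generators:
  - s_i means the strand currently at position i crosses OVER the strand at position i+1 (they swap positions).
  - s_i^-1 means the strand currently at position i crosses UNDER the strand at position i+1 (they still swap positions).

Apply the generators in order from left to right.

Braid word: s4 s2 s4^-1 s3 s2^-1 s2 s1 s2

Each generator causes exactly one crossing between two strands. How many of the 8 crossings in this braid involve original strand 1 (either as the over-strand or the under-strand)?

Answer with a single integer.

Gen 1: crossing 4x5. Involves strand 1? no. Count so far: 0
Gen 2: crossing 2x3. Involves strand 1? no. Count so far: 0
Gen 3: crossing 5x4. Involves strand 1? no. Count so far: 0
Gen 4: crossing 2x4. Involves strand 1? no. Count so far: 0
Gen 5: crossing 3x4. Involves strand 1? no. Count so far: 0
Gen 6: crossing 4x3. Involves strand 1? no. Count so far: 0
Gen 7: crossing 1x3. Involves strand 1? yes. Count so far: 1
Gen 8: crossing 1x4. Involves strand 1? yes. Count so far: 2

Answer: 2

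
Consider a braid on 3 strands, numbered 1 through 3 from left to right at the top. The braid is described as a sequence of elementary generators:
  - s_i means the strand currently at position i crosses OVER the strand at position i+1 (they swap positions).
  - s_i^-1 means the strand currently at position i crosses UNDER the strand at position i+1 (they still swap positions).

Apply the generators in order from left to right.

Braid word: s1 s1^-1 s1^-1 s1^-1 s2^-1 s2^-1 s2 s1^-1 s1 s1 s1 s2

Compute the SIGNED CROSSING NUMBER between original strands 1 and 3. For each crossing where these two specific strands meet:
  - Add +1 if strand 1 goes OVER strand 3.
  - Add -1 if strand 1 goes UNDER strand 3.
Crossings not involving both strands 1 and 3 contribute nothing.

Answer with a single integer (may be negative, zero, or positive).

Answer: -2

Derivation:
Gen 1: crossing 1x2. Both 1&3? no. Sum: 0
Gen 2: crossing 2x1. Both 1&3? no. Sum: 0
Gen 3: crossing 1x2. Both 1&3? no. Sum: 0
Gen 4: crossing 2x1. Both 1&3? no. Sum: 0
Gen 5: crossing 2x3. Both 1&3? no. Sum: 0
Gen 6: crossing 3x2. Both 1&3? no. Sum: 0
Gen 7: crossing 2x3. Both 1&3? no. Sum: 0
Gen 8: 1 under 3. Both 1&3? yes. Contrib: -1. Sum: -1
Gen 9: 3 over 1. Both 1&3? yes. Contrib: -1. Sum: -2
Gen 10: 1 over 3. Both 1&3? yes. Contrib: +1. Sum: -1
Gen 11: 3 over 1. Both 1&3? yes. Contrib: -1. Sum: -2
Gen 12: crossing 3x2. Both 1&3? no. Sum: -2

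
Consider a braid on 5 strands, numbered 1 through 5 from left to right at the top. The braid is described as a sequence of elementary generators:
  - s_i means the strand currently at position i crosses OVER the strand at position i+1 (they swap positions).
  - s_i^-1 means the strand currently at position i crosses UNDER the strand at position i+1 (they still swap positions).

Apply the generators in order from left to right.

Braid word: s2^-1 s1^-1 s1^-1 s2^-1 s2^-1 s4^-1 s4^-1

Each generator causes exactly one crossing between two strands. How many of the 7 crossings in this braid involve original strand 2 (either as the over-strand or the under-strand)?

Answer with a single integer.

Answer: 3

Derivation:
Gen 1: crossing 2x3. Involves strand 2? yes. Count so far: 1
Gen 2: crossing 1x3. Involves strand 2? no. Count so far: 1
Gen 3: crossing 3x1. Involves strand 2? no. Count so far: 1
Gen 4: crossing 3x2. Involves strand 2? yes. Count so far: 2
Gen 5: crossing 2x3. Involves strand 2? yes. Count so far: 3
Gen 6: crossing 4x5. Involves strand 2? no. Count so far: 3
Gen 7: crossing 5x4. Involves strand 2? no. Count so far: 3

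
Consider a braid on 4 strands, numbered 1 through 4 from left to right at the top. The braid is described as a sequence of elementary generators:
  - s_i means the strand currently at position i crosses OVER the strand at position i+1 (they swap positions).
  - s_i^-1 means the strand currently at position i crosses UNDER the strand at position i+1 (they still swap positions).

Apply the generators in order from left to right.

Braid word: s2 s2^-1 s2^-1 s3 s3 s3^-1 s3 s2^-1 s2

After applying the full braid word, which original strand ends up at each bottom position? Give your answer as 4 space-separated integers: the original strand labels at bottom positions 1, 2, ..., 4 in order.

Gen 1 (s2): strand 2 crosses over strand 3. Perm now: [1 3 2 4]
Gen 2 (s2^-1): strand 3 crosses under strand 2. Perm now: [1 2 3 4]
Gen 3 (s2^-1): strand 2 crosses under strand 3. Perm now: [1 3 2 4]
Gen 4 (s3): strand 2 crosses over strand 4. Perm now: [1 3 4 2]
Gen 5 (s3): strand 4 crosses over strand 2. Perm now: [1 3 2 4]
Gen 6 (s3^-1): strand 2 crosses under strand 4. Perm now: [1 3 4 2]
Gen 7 (s3): strand 4 crosses over strand 2. Perm now: [1 3 2 4]
Gen 8 (s2^-1): strand 3 crosses under strand 2. Perm now: [1 2 3 4]
Gen 9 (s2): strand 2 crosses over strand 3. Perm now: [1 3 2 4]

Answer: 1 3 2 4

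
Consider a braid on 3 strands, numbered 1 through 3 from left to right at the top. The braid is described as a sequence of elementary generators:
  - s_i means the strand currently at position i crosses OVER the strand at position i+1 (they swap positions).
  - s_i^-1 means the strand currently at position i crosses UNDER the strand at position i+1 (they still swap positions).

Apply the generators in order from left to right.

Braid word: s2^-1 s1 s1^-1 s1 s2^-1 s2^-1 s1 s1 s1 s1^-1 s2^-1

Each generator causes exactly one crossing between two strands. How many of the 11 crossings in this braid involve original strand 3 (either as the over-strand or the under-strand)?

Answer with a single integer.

Answer: 8

Derivation:
Gen 1: crossing 2x3. Involves strand 3? yes. Count so far: 1
Gen 2: crossing 1x3. Involves strand 3? yes. Count so far: 2
Gen 3: crossing 3x1. Involves strand 3? yes. Count so far: 3
Gen 4: crossing 1x3. Involves strand 3? yes. Count so far: 4
Gen 5: crossing 1x2. Involves strand 3? no. Count so far: 4
Gen 6: crossing 2x1. Involves strand 3? no. Count so far: 4
Gen 7: crossing 3x1. Involves strand 3? yes. Count so far: 5
Gen 8: crossing 1x3. Involves strand 3? yes. Count so far: 6
Gen 9: crossing 3x1. Involves strand 3? yes. Count so far: 7
Gen 10: crossing 1x3. Involves strand 3? yes. Count so far: 8
Gen 11: crossing 1x2. Involves strand 3? no. Count so far: 8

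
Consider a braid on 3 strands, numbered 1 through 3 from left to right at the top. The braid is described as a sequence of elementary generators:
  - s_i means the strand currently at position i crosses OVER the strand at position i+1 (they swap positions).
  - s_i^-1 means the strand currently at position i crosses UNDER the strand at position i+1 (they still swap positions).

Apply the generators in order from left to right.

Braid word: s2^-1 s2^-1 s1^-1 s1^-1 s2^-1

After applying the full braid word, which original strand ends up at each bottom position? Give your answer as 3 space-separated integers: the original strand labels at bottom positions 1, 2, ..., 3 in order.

Answer: 1 3 2

Derivation:
Gen 1 (s2^-1): strand 2 crosses under strand 3. Perm now: [1 3 2]
Gen 2 (s2^-1): strand 3 crosses under strand 2. Perm now: [1 2 3]
Gen 3 (s1^-1): strand 1 crosses under strand 2. Perm now: [2 1 3]
Gen 4 (s1^-1): strand 2 crosses under strand 1. Perm now: [1 2 3]
Gen 5 (s2^-1): strand 2 crosses under strand 3. Perm now: [1 3 2]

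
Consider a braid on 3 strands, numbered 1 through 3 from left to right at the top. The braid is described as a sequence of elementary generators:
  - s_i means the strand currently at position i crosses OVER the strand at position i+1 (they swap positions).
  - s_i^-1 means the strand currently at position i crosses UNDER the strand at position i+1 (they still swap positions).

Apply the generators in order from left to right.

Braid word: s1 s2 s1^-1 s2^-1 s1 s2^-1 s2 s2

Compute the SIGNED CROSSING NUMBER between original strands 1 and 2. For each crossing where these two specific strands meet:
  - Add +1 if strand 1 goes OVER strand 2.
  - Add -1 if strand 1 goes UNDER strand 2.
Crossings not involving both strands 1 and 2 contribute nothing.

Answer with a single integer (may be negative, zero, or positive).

Answer: 2

Derivation:
Gen 1: 1 over 2. Both 1&2? yes. Contrib: +1. Sum: 1
Gen 2: crossing 1x3. Both 1&2? no. Sum: 1
Gen 3: crossing 2x3. Both 1&2? no. Sum: 1
Gen 4: 2 under 1. Both 1&2? yes. Contrib: +1. Sum: 2
Gen 5: crossing 3x1. Both 1&2? no. Sum: 2
Gen 6: crossing 3x2. Both 1&2? no. Sum: 2
Gen 7: crossing 2x3. Both 1&2? no. Sum: 2
Gen 8: crossing 3x2. Both 1&2? no. Sum: 2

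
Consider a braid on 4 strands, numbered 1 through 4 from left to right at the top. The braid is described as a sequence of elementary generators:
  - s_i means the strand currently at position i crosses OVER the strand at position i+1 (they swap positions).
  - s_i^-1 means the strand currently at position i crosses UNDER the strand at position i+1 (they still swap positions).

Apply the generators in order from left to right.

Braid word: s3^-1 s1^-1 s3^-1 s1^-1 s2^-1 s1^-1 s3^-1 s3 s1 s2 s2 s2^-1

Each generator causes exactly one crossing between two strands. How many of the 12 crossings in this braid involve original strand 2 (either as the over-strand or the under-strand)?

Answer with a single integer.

Answer: 8

Derivation:
Gen 1: crossing 3x4. Involves strand 2? no. Count so far: 0
Gen 2: crossing 1x2. Involves strand 2? yes. Count so far: 1
Gen 3: crossing 4x3. Involves strand 2? no. Count so far: 1
Gen 4: crossing 2x1. Involves strand 2? yes. Count so far: 2
Gen 5: crossing 2x3. Involves strand 2? yes. Count so far: 3
Gen 6: crossing 1x3. Involves strand 2? no. Count so far: 3
Gen 7: crossing 2x4. Involves strand 2? yes. Count so far: 4
Gen 8: crossing 4x2. Involves strand 2? yes. Count so far: 5
Gen 9: crossing 3x1. Involves strand 2? no. Count so far: 5
Gen 10: crossing 3x2. Involves strand 2? yes. Count so far: 6
Gen 11: crossing 2x3. Involves strand 2? yes. Count so far: 7
Gen 12: crossing 3x2. Involves strand 2? yes. Count so far: 8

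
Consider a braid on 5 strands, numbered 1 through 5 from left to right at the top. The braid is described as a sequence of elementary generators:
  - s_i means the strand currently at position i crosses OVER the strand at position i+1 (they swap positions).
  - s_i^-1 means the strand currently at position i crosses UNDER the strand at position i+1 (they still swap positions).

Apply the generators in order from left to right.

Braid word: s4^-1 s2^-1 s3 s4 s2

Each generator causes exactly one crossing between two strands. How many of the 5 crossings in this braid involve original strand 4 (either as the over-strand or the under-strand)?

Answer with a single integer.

Gen 1: crossing 4x5. Involves strand 4? yes. Count so far: 1
Gen 2: crossing 2x3. Involves strand 4? no. Count so far: 1
Gen 3: crossing 2x5. Involves strand 4? no. Count so far: 1
Gen 4: crossing 2x4. Involves strand 4? yes. Count so far: 2
Gen 5: crossing 3x5. Involves strand 4? no. Count so far: 2

Answer: 2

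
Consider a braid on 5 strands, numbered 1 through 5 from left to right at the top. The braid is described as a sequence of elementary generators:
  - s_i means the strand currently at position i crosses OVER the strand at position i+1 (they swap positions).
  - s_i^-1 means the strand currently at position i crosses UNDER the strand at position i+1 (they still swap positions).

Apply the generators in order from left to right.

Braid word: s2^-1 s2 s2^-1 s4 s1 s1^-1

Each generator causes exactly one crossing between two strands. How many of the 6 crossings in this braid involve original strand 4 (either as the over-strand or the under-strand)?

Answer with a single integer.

Gen 1: crossing 2x3. Involves strand 4? no. Count so far: 0
Gen 2: crossing 3x2. Involves strand 4? no. Count so far: 0
Gen 3: crossing 2x3. Involves strand 4? no. Count so far: 0
Gen 4: crossing 4x5. Involves strand 4? yes. Count so far: 1
Gen 5: crossing 1x3. Involves strand 4? no. Count so far: 1
Gen 6: crossing 3x1. Involves strand 4? no. Count so far: 1

Answer: 1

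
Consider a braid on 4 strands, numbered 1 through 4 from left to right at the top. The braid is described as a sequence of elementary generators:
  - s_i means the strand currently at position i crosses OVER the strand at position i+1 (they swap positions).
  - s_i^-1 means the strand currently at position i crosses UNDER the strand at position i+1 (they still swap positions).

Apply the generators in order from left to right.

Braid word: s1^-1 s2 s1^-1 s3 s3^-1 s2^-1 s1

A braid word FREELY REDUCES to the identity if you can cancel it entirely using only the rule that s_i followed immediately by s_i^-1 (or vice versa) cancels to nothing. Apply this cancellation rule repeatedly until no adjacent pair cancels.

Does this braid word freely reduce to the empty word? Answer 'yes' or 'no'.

Gen 1 (s1^-1): push. Stack: [s1^-1]
Gen 2 (s2): push. Stack: [s1^-1 s2]
Gen 3 (s1^-1): push. Stack: [s1^-1 s2 s1^-1]
Gen 4 (s3): push. Stack: [s1^-1 s2 s1^-1 s3]
Gen 5 (s3^-1): cancels prior s3. Stack: [s1^-1 s2 s1^-1]
Gen 6 (s2^-1): push. Stack: [s1^-1 s2 s1^-1 s2^-1]
Gen 7 (s1): push. Stack: [s1^-1 s2 s1^-1 s2^-1 s1]
Reduced word: s1^-1 s2 s1^-1 s2^-1 s1

Answer: no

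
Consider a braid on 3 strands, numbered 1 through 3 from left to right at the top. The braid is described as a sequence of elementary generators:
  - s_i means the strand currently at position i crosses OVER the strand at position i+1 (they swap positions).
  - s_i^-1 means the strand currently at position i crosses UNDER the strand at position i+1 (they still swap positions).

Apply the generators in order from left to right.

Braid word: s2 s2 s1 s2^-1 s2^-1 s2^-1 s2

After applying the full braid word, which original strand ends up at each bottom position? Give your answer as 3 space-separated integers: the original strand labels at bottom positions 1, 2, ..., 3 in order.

Answer: 2 1 3

Derivation:
Gen 1 (s2): strand 2 crosses over strand 3. Perm now: [1 3 2]
Gen 2 (s2): strand 3 crosses over strand 2. Perm now: [1 2 3]
Gen 3 (s1): strand 1 crosses over strand 2. Perm now: [2 1 3]
Gen 4 (s2^-1): strand 1 crosses under strand 3. Perm now: [2 3 1]
Gen 5 (s2^-1): strand 3 crosses under strand 1. Perm now: [2 1 3]
Gen 6 (s2^-1): strand 1 crosses under strand 3. Perm now: [2 3 1]
Gen 7 (s2): strand 3 crosses over strand 1. Perm now: [2 1 3]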